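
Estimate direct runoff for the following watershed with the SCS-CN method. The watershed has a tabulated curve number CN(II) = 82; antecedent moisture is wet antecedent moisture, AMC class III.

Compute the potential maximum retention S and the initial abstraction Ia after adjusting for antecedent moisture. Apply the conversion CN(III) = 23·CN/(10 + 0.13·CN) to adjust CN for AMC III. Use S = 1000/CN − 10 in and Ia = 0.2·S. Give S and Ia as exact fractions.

CN(III) from CN(II)=82: (23·82)/(10 + 0.13·82) = 94300/1033 ≈ 91.288
S = 1000/(94300/1033) − 10 = 900/943 in ≈ 0.954 in
Ia = 0.2S: 0.2·0.954 = 0.191 in (exactly 180/943)

S = 900/943 in ≈ 0.954 in; Ia = 180/943 in ≈ 0.191 in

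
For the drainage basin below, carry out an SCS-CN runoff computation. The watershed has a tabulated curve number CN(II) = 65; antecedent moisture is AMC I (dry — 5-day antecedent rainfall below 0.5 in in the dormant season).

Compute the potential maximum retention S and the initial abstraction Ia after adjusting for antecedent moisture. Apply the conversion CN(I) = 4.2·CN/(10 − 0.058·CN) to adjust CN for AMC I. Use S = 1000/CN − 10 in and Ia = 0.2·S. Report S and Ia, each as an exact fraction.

CN(I) from CN(II)=65: (4.2·65)/(10 − 0.058·65) = 3900/89 ≈ 43.820
S = 1000/(3900/89) − 10 = 500/39 in ≈ 12.821 in
Initial abstraction Ia = S/5 = (500/39)/5 = 100/39 ≈ 2.564 in

S = 500/39 in ≈ 12.821 in; Ia = 100/39 in ≈ 2.564 in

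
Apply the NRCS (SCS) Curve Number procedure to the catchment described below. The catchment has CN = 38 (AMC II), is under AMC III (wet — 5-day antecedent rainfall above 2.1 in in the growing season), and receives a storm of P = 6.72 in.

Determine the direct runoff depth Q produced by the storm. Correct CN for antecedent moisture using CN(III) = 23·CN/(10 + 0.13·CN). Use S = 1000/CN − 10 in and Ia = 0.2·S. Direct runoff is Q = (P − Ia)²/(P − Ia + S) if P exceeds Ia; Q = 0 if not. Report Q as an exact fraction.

Wet (AMC III): CN(III) = 23·38/(10 + 0.13·38) = 874/(747/50) = 43700/747 ≈ 58.501
Max retention: S = 1000/(43700/747) − 10 = 3100/437 in (≈ 7.094 in)
Initial abstraction Ia = S/5 = (3100/437)/5 = 620/437 ≈ 1.419 in
Since P=6.720 > Ia=1.419: effective rainfall P−Ia = 57916/10925 in
Q = (57916/10925)²/((57916/10925) + 3100/437) = (3354263056/119355625)/(135416/10925) = 419282882/184927475 in ≈ 2.267 in

Q = 419282882/184927475 in ≈ 2.267 in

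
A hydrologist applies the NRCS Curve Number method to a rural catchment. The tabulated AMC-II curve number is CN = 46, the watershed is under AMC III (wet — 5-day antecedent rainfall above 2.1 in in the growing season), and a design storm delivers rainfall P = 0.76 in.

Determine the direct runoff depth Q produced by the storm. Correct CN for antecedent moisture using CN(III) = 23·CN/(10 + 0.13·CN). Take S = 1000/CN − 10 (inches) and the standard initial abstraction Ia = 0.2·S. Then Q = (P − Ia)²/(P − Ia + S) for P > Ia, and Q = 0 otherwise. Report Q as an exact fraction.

Q = 0 in ≈ 0.000 in

Wet (AMC III): CN(III) = 23·46/(10 + 0.13·46) = 1058/(799/50) = 52900/799 ≈ 66.208
Max retention: S = 1000/(52900/799) − 10 = 2700/529 in (≈ 5.104 in)
Initial abstraction Ia = S/5 = (2700/529)/5 = 540/529 ≈ 1.021 in
P = 0.760 ≤ Ia = 1.021 in: entire storm abstracted, Q = 0.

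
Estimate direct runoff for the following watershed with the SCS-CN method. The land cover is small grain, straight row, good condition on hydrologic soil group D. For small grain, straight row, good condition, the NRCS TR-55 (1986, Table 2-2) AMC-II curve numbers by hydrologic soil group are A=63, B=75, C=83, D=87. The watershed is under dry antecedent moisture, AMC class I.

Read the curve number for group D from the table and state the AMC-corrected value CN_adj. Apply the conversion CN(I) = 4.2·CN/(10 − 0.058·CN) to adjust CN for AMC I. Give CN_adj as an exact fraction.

CN_adj = 182700/2477 ≈ 73.759

NRCS table: small grain, straight row, good condition, soil group D → CN(II) = 87
Adjust CN=87 to AMC I: 4.2·87/(10 − 0.058·87) → (1827/5) ÷ (2477/500) = 182700/2477 ≈ 73.759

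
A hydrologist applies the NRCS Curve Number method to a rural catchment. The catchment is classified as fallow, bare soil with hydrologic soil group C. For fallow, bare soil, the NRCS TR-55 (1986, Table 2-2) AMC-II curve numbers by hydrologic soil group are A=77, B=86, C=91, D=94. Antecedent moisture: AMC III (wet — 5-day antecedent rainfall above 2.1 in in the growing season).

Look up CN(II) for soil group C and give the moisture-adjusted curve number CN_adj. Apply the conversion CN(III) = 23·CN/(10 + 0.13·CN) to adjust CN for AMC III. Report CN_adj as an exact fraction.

CN_adj = 209300/2183 ≈ 95.877

NRCS table: fallow, bare soil, soil group C → CN(II) = 91
Wet (AMC III): CN(III) = 23·91/(10 + 0.13·91) = 2093/(2183/100) = 209300/2183 ≈ 95.877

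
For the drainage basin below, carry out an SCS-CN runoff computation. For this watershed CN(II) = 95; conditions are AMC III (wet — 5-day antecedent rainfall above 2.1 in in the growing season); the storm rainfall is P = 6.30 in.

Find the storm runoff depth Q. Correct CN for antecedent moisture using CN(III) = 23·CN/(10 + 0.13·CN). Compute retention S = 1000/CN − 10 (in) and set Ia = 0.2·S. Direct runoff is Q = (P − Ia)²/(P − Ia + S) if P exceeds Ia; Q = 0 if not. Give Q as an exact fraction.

CN(III) from CN(II)=95: (23·95)/(10 + 0.13·95) = 43700/447 ≈ 97.763
Max retention: S = 1000/(43700/447) − 10 = 100/437 in (≈ 0.229 in)
Ia = 0.2·(100/437) = 20/437 in ≈ 0.046 in
P − Ia = 6.300 − 0.046 = 27331/4370 ≈ 6.254 in (> 0, runoff occurs)
Runoff Q = (P−Ia)²/(P−Ia+S) = (6.254)²/(6.254+0.229) = 746983561/123806470 ≈ 6.033 in

Q = 746983561/123806470 in ≈ 6.033 in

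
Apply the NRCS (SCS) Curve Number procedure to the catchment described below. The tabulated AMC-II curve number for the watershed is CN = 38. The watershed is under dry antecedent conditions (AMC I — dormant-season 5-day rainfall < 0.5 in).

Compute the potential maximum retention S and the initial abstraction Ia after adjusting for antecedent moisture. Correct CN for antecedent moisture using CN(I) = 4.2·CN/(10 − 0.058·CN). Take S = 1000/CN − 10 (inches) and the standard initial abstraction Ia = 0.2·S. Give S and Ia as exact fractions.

CN(I) from CN(II)=38: (4.2·38)/(10 − 0.058·38) = 39900/1949 ≈ 20.472
Retention S: 1000/CN − 10 with CN=20.472 → S = 15500/399 ≈ 38.847 in
Ia = 0.2·(15500/399) = 3100/399 in ≈ 7.769 in

S = 15500/399 in ≈ 38.847 in; Ia = 3100/399 in ≈ 7.769 in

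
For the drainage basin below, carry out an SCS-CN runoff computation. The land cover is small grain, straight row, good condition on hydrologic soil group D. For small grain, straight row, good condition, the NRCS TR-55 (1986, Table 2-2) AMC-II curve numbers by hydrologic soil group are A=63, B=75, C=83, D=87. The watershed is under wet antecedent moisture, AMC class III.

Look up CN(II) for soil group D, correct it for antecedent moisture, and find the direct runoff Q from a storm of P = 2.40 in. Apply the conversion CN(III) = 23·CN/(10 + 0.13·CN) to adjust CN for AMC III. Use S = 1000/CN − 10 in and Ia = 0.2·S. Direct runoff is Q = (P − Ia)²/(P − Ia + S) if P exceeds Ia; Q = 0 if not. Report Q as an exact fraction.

Q = 128958736/73066515 in ≈ 1.765 in

NRCS table: small grain, straight row, good condition, soil group D → CN(II) = 87
Adjust CN=87 to AMC III: 23·87/(10 + 0.13·87) → 2001 ÷ (2131/100) = 200100/2131 ≈ 93.900
S = 1000/(200100/2131) − 10 = 1300/2001 in ≈ 0.650 in
Initial abstraction Ia = S/5 = (1300/2001)/5 = 260/2001 ≈ 0.130 in
Since P=2.400 > Ia=0.130: effective rainfall P−Ia = 22712/10005 in
Q = (22712/10005)²/((22712/10005) + 1300/2001) = (515834944/100100025)/(29212/10005) = 128958736/73066515 in ≈ 1.765 in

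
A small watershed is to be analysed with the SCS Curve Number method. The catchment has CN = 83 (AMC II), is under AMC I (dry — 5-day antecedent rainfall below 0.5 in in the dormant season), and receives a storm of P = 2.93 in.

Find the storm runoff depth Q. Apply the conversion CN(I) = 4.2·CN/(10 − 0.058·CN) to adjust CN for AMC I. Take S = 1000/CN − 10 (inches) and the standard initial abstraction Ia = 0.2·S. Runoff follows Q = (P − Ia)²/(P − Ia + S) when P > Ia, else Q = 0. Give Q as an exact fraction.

Q = 116075808601/207538835700 in ≈ 0.559 in

CN(I) from CN(II)=83: (4.2·83)/(10 − 0.058·83) = 174300/2593 ≈ 67.219
Retention S: 1000/CN − 10 with CN=67.219 → S = 8500/1743 ≈ 4.877 in
Ia = 0.2·(8500/1743) = 1700/1743 in ≈ 0.975 in
Since P=2.930 > Ia=0.975: effective rainfall P−Ia = 340699/174300 in
Runoff Q = (P−Ia)²/(P−Ia+S) = (1.955)²/(1.955+4.877) = 116075808601/207538835700 ≈ 0.559 in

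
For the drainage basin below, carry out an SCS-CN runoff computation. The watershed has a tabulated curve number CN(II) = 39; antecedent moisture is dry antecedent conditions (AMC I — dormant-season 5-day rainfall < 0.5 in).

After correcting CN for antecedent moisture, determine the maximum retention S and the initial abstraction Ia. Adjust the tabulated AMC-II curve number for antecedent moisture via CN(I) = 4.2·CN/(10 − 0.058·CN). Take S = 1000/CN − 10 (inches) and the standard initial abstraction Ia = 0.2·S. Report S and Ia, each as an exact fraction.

S = 30500/819 in ≈ 37.241 in; Ia = 6100/819 in ≈ 7.448 in

CN(I) from CN(II)=39: (4.2·39)/(10 − 0.058·39) = 81900/3869 ≈ 21.168
S = 1000/(81900/3869) − 10 = 30500/819 in ≈ 37.241 in
Ia = 0.2·(30500/819) = 6100/819 in ≈ 7.448 in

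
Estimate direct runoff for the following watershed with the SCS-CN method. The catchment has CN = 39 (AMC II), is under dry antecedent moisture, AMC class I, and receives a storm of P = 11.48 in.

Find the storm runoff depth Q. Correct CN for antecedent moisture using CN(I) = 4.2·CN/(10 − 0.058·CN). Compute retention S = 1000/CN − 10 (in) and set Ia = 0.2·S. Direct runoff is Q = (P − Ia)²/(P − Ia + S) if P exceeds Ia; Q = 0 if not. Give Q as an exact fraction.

Q = 6814997809/17302460175 in ≈ 0.394 in

CN(I) from CN(II)=39: (4.2·39)/(10 − 0.058·39) = 81900/3869 ≈ 21.168
S = 1000/(81900/3869) − 10 = 30500/819 in ≈ 37.241 in
Initial abstraction Ia = S/5 = (30500/819)/5 = 6100/819 ≈ 7.448 in
Excess rainfall: 11.480 − 7.448 = 4.032 in; P > Ia so Q > 0
Runoff Q = (P−Ia)²/(P−Ia+S) = (4.032)²/(4.032+37.241) = 6814997809/17302460175 ≈ 0.394 in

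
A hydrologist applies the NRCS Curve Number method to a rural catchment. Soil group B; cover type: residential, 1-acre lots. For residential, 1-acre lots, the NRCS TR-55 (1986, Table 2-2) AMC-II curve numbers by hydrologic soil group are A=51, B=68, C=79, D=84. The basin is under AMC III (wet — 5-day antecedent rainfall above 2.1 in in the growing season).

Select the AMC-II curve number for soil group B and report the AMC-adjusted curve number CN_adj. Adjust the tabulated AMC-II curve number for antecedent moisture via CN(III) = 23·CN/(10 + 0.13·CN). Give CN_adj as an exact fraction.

NRCS table: residential, 1-acre lots, soil group B → CN(II) = 68
Adjust CN=68 to AMC III: 23·68/(10 + 0.13·68) → 1564 ÷ (471/25) = 39100/471 ≈ 83.015

CN_adj = 39100/471 ≈ 83.015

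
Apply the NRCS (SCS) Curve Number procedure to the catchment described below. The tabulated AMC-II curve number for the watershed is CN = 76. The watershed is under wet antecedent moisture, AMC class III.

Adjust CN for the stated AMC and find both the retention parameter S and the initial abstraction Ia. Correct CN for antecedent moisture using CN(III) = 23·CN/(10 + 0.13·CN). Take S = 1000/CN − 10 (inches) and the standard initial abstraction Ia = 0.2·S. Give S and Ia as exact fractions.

Wet (AMC III): CN(III) = 23·76/(10 + 0.13·76) = 1748/(497/25) = 43700/497 ≈ 87.928
Retention S: 1000/CN − 10 with CN=87.928 → S = 600/437 ≈ 1.373 in
Ia = 0.2S: 0.2·1.373 = 0.275 in (exactly 120/437)

S = 600/437 in ≈ 1.373 in; Ia = 120/437 in ≈ 0.275 in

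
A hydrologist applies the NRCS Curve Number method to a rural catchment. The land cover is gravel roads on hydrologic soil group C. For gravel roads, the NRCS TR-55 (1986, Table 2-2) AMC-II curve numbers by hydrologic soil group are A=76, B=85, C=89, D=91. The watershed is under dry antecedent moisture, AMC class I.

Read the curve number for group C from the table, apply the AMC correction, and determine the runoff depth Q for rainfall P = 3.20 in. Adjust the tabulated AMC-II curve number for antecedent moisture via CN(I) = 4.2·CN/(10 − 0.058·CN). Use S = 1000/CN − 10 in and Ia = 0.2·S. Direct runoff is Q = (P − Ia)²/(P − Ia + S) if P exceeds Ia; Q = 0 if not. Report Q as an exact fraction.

NRCS table: gravel roads, soil group C → CN(II) = 89
Dry (AMC I): CN(I) = 4.2·89/(10 − 0.058·89) = (1869/5)/(2419/500) = 186900/2419 ≈ 77.263
S = 1000/(186900/2419) − 10 = 5500/1869 in ≈ 2.943 in
Ia = 0.2·(5500/1869) = 1100/1869 in ≈ 0.589 in
P − Ia = 3.200 − 0.589 = 24404/9345 ≈ 2.611 in (> 0, runoff occurs)
Q = (24404/9345)²/((24404/9345) + 5500/1869) = (595555216/87329025)/(51904/9345) = 37222201/30315180 in ≈ 1.228 in

Q = 37222201/30315180 in ≈ 1.228 in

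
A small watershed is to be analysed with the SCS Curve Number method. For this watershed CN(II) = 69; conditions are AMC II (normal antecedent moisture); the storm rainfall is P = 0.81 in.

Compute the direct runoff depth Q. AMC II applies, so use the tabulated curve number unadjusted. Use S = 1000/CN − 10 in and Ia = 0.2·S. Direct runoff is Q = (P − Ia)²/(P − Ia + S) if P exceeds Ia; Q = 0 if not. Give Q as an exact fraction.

Q = 0 in ≈ 0.000 in

AMC II — tabulated CN = 69 applies directly.
S = 1000/69 − 10 = 310/69 in ≈ 4.493 in
Initial abstraction Ia = S/5 = (310/69)/5 = 62/69 ≈ 0.899 in
P = 0.810 ≤ Ia = 0.899 in: entire storm abstracted, Q = 0.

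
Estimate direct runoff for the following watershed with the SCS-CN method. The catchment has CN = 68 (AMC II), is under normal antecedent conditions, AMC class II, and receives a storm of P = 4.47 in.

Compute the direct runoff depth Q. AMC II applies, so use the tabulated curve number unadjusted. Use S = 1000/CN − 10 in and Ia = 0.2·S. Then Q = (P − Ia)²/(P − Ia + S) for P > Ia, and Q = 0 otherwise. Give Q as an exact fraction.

AMC II — tabulated CN = 68 applies directly.
Retention S: 1000/CN − 10 with CN=68.000 → S = 80/17 ≈ 4.706 in
Ia = 0.2S: 0.2·4.706 = 0.941 in (exactly 16/17)
Since P=4.470 > Ia=0.941: effective rainfall P−Ia = 5999/1700 in
Runoff Q = (P−Ia)²/(P−Ia+S) = (3.529)²/(3.529+4.706) = 35988001/23798300 ≈ 1.512 in

Q = 35988001/23798300 in ≈ 1.512 in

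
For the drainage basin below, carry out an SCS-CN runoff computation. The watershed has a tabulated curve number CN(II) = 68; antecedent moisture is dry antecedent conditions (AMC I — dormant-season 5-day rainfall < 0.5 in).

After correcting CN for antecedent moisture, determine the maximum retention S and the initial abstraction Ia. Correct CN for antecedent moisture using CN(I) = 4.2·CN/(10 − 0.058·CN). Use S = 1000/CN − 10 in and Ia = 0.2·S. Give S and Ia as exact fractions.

S = 4000/357 in ≈ 11.204 in; Ia = 800/357 in ≈ 2.241 in

Adjust CN=68 to AMC I: 4.2·68/(10 − 0.058·68) → (1428/5) ÷ (757/125) = 35700/757 ≈ 47.160
Max retention: S = 1000/(35700/757) − 10 = 4000/357 in (≈ 11.204 in)
Ia = 0.2·(4000/357) = 800/357 in ≈ 2.241 in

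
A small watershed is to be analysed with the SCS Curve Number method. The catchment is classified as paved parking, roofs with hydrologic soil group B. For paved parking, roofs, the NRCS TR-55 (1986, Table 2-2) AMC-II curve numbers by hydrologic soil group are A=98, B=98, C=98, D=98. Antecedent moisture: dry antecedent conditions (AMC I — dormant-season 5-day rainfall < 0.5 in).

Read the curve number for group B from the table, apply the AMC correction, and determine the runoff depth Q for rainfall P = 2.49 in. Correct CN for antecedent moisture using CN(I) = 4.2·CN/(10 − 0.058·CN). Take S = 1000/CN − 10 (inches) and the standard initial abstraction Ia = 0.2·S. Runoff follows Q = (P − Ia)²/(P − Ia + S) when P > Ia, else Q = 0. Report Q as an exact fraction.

NRCS table: paved parking, roofs, soil group B → CN(II) = 98
CN(I) from CN(II)=98: (4.2·98)/(10 − 0.058·98) = 102900/1079 ≈ 95.366
Max retention: S = 1000/(102900/1079) − 10 = 500/1029 in (≈ 0.486 in)
Initial abstraction Ia = S/5 = (500/1029)/5 = 100/1029 ≈ 0.097 in
Excess rainfall: 2.490 − 0.097 = 2.393 in; P > Ia so Q > 0
Runoff Q = (P−Ia)²/(P−Ia+S) = (2.393)²/(2.393+0.486) = 60624780841/30481140900 ≈ 1.989 in

Q = 60624780841/30481140900 in ≈ 1.989 in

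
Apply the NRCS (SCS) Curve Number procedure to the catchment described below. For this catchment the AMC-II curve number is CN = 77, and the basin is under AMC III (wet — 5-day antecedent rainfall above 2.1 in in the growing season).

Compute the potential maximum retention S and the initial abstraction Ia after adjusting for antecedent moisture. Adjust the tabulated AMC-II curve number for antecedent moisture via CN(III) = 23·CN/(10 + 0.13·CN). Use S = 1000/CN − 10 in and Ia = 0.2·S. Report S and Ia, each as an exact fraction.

S = 100/77 in ≈ 1.299 in; Ia = 20/77 in ≈ 0.260 in

Adjust CN=77 to AMC III: 23·77/(10 + 0.13·77) → 1771 ÷ (2001/100) = 7700/87 ≈ 88.506
Max retention: S = 1000/(7700/87) − 10 = 100/77 in (≈ 1.299 in)
Initial abstraction Ia = S/5 = (100/77)/5 = 20/77 ≈ 0.260 in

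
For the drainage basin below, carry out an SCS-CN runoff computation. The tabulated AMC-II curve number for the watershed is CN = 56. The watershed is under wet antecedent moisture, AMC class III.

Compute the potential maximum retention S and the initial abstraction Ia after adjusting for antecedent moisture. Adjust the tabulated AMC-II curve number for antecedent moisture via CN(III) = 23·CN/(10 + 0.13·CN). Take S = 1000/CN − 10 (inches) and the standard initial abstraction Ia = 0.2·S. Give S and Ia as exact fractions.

S = 550/161 in ≈ 3.416 in; Ia = 110/161 in ≈ 0.683 in

Adjust CN=56 to AMC III: 23·56/(10 + 0.13·56) → 1288 ÷ (432/25) = 4025/54 ≈ 74.537
S = 1000/(4025/54) − 10 = 550/161 in ≈ 3.416 in
Ia = 0.2S: 0.2·3.416 = 0.683 in (exactly 110/161)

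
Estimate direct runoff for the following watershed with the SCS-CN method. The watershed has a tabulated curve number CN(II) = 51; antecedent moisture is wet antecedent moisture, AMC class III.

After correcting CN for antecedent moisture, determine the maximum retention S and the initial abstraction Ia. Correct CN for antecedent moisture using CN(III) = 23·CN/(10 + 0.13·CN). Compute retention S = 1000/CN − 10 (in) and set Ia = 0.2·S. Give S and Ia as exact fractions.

Wet (AMC III): CN(III) = 23·51/(10 + 0.13·51) = 1173/(1663/100) = 117300/1663 ≈ 70.535
S = 1000/(117300/1663) − 10 = 4900/1173 in ≈ 4.177 in
Ia = 0.2S: 0.2·4.177 = 0.835 in (exactly 980/1173)

S = 4900/1173 in ≈ 4.177 in; Ia = 980/1173 in ≈ 0.835 in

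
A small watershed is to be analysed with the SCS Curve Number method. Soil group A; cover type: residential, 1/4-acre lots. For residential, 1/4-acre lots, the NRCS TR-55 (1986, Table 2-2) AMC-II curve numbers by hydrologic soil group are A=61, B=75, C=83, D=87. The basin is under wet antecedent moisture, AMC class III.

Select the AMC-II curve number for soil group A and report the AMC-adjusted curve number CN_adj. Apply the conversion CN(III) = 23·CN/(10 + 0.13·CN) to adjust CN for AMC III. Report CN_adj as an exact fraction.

CN_adj = 140300/1793 ≈ 78.249

NRCS table: residential, 1/4-acre lots, soil group A → CN(II) = 61
Wet (AMC III): CN(III) = 23·61/(10 + 0.13·61) = 1403/(1793/100) = 140300/1793 ≈ 78.249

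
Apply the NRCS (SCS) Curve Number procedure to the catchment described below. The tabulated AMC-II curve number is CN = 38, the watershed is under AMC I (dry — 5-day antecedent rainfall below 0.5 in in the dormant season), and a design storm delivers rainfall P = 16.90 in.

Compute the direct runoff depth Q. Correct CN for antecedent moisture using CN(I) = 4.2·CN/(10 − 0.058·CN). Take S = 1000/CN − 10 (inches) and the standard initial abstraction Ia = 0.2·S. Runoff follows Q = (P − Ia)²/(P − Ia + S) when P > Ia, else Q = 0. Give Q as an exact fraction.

Q = 1327217761/763809690 in ≈ 1.738 in

Adjust CN=38 to AMC I: 4.2·38/(10 − 0.058·38) → (798/5) ÷ (1949/250) = 39900/1949 ≈ 20.472
S = 1000/(39900/1949) − 10 = 15500/399 in ≈ 38.847 in
Initial abstraction Ia = S/5 = (15500/399)/5 = 3100/399 ≈ 7.769 in
Excess rainfall: 16.900 − 7.769 = 9.131 in; P > Ia so Q > 0
Runoff Q = (P−Ia)²/(P−Ia+S) = (9.131)²/(9.131+38.847) = 1327217761/763809690 ≈ 1.738 in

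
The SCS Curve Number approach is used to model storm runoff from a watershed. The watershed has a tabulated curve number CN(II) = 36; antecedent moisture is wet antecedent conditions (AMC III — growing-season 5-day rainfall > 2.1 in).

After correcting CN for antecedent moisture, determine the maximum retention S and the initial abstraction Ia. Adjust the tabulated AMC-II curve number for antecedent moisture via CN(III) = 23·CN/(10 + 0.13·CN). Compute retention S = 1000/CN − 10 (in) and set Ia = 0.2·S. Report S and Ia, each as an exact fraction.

S = 1600/207 in ≈ 7.729 in; Ia = 320/207 in ≈ 1.546 in

Wet (AMC III): CN(III) = 23·36/(10 + 0.13·36) = 828/(367/25) = 20700/367 ≈ 56.403
Max retention: S = 1000/(20700/367) − 10 = 1600/207 in (≈ 7.729 in)
Ia = 0.2·(1600/207) = 320/207 in ≈ 1.546 in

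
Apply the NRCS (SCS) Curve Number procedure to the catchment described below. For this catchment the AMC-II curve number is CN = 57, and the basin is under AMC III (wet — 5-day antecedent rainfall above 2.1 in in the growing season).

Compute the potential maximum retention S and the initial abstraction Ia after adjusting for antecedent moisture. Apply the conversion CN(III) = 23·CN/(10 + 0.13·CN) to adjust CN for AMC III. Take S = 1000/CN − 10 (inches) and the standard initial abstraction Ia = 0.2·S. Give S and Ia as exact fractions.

S = 4300/1311 in ≈ 3.280 in; Ia = 860/1311 in ≈ 0.656 in

Wet (AMC III): CN(III) = 23·57/(10 + 0.13·57) = 1311/(1741/100) = 131100/1741 ≈ 75.302
S = 1000/(131100/1741) − 10 = 4300/1311 in ≈ 3.280 in
Ia = 0.2·(4300/1311) = 860/1311 in ≈ 0.656 in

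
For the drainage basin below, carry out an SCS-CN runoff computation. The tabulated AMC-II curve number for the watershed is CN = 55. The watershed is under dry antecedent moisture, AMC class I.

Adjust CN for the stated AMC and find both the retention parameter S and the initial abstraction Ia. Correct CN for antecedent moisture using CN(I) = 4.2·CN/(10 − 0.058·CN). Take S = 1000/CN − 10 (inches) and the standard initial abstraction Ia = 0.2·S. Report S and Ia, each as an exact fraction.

S = 1500/77 in ≈ 19.481 in; Ia = 300/77 in ≈ 3.896 in

Dry (AMC I): CN(I) = 4.2·55/(10 − 0.058·55) = 231/(681/100) = 7700/227 ≈ 33.921
Max retention: S = 1000/(7700/227) − 10 = 1500/77 in (≈ 19.481 in)
Ia = 0.2·(1500/77) = 300/77 in ≈ 3.896 in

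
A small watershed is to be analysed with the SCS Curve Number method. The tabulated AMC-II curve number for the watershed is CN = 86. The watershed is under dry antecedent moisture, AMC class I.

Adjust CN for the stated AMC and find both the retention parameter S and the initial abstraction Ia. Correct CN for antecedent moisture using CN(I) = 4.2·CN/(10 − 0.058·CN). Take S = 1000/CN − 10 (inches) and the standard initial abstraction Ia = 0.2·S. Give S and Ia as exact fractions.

S = 500/129 in ≈ 3.876 in; Ia = 100/129 in ≈ 0.775 in

CN(I) from CN(II)=86: (4.2·86)/(10 − 0.058·86) = 12900/179 ≈ 72.067
S = 1000/(12900/179) − 10 = 500/129 in ≈ 3.876 in
Initial abstraction Ia = S/5 = (500/129)/5 = 100/129 ≈ 0.775 in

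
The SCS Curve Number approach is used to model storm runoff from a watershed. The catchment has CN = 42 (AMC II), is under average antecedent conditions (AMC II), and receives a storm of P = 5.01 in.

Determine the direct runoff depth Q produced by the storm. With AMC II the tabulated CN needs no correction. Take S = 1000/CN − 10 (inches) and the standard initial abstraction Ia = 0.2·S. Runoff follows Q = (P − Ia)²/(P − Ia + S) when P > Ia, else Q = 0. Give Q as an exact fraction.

Q = 22287841/70814100 in ≈ 0.315 in

CN(II) = 42; AMC II needs no correction.
Retention S: 1000/CN − 10 with CN=42.000 → S = 290/21 ≈ 13.810 in
Initial abstraction Ia = S/5 = (290/21)/5 = 58/21 ≈ 2.762 in
P − Ia = 5.010 − 2.762 = 4721/2100 ≈ 2.248 in (> 0, runoff occurs)
Runoff Q = (P−Ia)²/(P−Ia+S) = (2.248)²/(2.248+13.810) = 22287841/70814100 ≈ 0.315 in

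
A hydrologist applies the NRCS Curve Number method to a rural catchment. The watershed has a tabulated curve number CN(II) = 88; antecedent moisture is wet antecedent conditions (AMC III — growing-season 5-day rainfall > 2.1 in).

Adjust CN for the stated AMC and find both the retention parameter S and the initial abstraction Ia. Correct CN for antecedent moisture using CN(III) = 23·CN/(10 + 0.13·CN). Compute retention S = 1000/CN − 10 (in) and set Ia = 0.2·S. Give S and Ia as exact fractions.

Wet (AMC III): CN(III) = 23·88/(10 + 0.13·88) = 2024/(536/25) = 6325/67 ≈ 94.403
Retention S: 1000/CN − 10 with CN=94.403 → S = 150/253 ≈ 0.593 in
Initial abstraction Ia = S/5 = (150/253)/5 = 30/253 ≈ 0.119 in

S = 150/253 in ≈ 0.593 in; Ia = 30/253 in ≈ 0.119 in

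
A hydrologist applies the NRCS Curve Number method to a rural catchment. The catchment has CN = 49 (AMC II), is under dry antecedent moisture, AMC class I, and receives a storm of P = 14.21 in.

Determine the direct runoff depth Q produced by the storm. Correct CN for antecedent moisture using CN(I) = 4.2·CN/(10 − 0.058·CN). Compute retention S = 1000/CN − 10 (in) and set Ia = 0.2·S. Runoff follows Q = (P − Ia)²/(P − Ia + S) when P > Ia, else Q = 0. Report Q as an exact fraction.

Q = 100744664409/40041922900 in ≈ 2.516 in

Adjust CN=49 to AMC I: 4.2·49/(10 − 0.058·49) → (1029/5) ÷ (3579/500) = 34300/1193 ≈ 28.751
S = 1000/(34300/1193) − 10 = 8500/343 in ≈ 24.781 in
Ia = 0.2S: 0.2·24.781 = 4.956 in (exactly 1700/343)
Since P=14.210 > Ia=4.956: effective rainfall P−Ia = 317403/34300 in
Q: (317403/34300)² ÷ (1167403/34300) = 100744664409/40041922900 in (≈ 2.516 in)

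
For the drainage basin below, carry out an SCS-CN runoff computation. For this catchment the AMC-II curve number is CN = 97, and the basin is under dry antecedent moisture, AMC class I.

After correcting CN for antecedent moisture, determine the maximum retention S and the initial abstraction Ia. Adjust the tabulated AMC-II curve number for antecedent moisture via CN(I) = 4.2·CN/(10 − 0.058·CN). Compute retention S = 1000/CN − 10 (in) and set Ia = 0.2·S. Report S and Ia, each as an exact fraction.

CN(I) from CN(II)=97: (4.2·97)/(10 − 0.058·97) = 67900/729 ≈ 93.141
Max retention: S = 1000/(67900/729) − 10 = 500/679 in (≈ 0.736 in)
Ia = 0.2S: 0.2·0.736 = 0.147 in (exactly 100/679)

S = 500/679 in ≈ 0.736 in; Ia = 100/679 in ≈ 0.147 in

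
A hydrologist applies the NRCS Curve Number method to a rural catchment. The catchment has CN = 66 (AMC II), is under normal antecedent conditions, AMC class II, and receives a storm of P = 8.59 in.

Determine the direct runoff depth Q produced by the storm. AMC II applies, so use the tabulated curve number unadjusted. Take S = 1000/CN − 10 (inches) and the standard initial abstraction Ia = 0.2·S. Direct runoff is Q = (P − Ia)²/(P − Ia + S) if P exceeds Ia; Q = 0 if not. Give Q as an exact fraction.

Q = 622352809/138425100 in ≈ 4.496 in

CN(II) = 66; AMC II needs no correction.
S = 1000/66 − 10 = 170/33 in ≈ 5.152 in
Initial abstraction Ia = S/5 = (170/33)/5 = 34/33 ≈ 1.030 in
Excess rainfall: 8.590 − 1.030 = 7.560 in; P > Ia so Q > 0
Q: (24947/3300)² ÷ (41947/3300) = 622352809/138425100 in (≈ 4.496 in)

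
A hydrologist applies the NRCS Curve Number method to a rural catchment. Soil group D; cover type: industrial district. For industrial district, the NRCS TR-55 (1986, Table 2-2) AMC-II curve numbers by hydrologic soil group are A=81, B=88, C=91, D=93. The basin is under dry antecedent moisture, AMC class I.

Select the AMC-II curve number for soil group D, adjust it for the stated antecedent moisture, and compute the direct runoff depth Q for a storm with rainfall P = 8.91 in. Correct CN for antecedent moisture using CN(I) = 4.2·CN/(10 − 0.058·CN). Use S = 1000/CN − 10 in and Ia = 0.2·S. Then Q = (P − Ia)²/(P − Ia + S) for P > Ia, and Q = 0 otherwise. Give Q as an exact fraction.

Q = 56924710921/8051633100 in ≈ 7.070 in

NRCS table: industrial district, soil group D → CN(II) = 93
Adjust CN=93 to AMC I: 4.2·93/(10 − 0.058·93) → (1953/5) ÷ (2303/500) = 27900/329 ≈ 84.802
Max retention: S = 1000/(27900/329) − 10 = 500/279 in (≈ 1.792 in)
Ia = 0.2S: 0.2·1.792 = 0.358 in (exactly 100/279)
P − Ia = 8.910 − 0.358 = 238589/27900 ≈ 8.552 in (> 0, runoff occurs)
Runoff Q = (P−Ia)²/(P−Ia+S) = (8.552)²/(8.552+1.792) = 56924710921/8051633100 ≈ 7.070 in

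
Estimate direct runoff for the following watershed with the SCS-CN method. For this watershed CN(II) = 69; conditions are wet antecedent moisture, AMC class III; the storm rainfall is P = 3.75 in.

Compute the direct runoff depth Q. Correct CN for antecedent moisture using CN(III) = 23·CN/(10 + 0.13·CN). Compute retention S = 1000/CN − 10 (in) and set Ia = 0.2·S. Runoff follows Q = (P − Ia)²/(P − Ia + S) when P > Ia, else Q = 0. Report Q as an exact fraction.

Q = 18190225/8563452 in ≈ 2.124 in

Adjust CN=69 to AMC III: 23·69/(10 + 0.13·69) → 1587 ÷ (1897/100) = 158700/1897 ≈ 83.658
Max retention: S = 1000/(158700/1897) − 10 = 3100/1587 in (≈ 1.953 in)
Ia = 0.2S: 0.2·1.953 = 0.391 in (exactly 620/1587)
P − Ia = 3.750 − 0.391 = 21325/6348 ≈ 3.359 in (> 0, runoff occurs)
Q = (21325/6348)²/((21325/6348) + 3100/1587) = (454755625/40297104)/(33725/6348) = 18190225/8563452 in ≈ 2.124 in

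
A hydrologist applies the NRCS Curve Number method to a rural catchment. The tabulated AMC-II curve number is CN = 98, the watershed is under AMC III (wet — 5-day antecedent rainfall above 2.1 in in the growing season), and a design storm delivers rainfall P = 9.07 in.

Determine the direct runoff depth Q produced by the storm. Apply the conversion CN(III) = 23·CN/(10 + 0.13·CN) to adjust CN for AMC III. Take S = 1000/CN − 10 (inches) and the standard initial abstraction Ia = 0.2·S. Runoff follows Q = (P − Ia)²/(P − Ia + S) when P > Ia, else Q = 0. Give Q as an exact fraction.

CN(III) from CN(II)=98: (23·98)/(10 + 0.13·98) = 112700/1137 ≈ 99.120
Retention S: 1000/CN − 10 with CN=99.120 → S = 100/1127 ≈ 0.089 in
Initial abstraction Ia = S/5 = (100/1127)/5 = 20/1127 ≈ 0.018 in
Since P=9.070 > Ia=0.018: effective rainfall P−Ia = 1020189/112700 in
Q = (1020189/112700)²/((1020189/112700) + 100/1127) = (1040785595721/12701290000)/(1030189/112700) = 1040785595721/116102300300 in ≈ 8.964 in

Q = 1040785595721/116102300300 in ≈ 8.964 in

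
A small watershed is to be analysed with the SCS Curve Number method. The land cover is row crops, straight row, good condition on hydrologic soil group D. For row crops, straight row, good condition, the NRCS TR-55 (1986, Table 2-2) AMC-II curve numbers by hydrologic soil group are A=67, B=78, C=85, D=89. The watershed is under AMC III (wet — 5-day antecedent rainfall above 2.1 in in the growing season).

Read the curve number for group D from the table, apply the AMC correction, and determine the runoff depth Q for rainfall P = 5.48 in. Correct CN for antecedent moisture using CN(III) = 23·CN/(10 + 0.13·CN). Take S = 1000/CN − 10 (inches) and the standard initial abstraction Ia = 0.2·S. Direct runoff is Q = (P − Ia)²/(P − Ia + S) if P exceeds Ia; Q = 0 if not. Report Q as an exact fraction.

Q = 75591453721/15477315825 in ≈ 4.884 in

NRCS table: row crops, straight row, good condition, soil group D → CN(II) = 89
Wet (AMC III): CN(III) = 23·89/(10 + 0.13·89) = 2047/(2157/100) = 204700/2157 ≈ 94.900
Retention S: 1000/CN − 10 with CN=94.900 → S = 1100/2047 ≈ 0.537 in
Ia = 0.2·(1100/2047) = 220/2047 in ≈ 0.107 in
Since P=5.480 > Ia=0.107: effective rainfall P−Ia = 274939/51175 in
Runoff Q = (P−Ia)²/(P−Ia+S) = (5.373)²/(5.373+0.537) = 75591453721/15477315825 ≈ 4.884 in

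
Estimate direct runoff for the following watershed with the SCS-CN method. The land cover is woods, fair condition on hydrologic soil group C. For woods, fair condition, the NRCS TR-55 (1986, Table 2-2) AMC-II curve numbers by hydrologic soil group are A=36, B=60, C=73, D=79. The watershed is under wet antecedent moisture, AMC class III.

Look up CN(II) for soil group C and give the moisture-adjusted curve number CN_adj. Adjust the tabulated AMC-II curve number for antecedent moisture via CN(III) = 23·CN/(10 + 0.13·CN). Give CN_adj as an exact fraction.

CN_adj = 167900/1949 ≈ 86.147

NRCS table: woods, fair condition, soil group C → CN(II) = 73
CN(III) from CN(II)=73: (23·73)/(10 + 0.13·73) = 167900/1949 ≈ 86.147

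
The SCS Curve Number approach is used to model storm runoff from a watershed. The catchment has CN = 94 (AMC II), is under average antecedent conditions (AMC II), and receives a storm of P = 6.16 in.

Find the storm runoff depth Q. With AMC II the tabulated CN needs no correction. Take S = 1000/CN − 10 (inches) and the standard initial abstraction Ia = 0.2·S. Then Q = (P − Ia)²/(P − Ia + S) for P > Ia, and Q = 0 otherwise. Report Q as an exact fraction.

Q = 25119872/4604825 in ≈ 5.455 in

CN(II) = 94; AMC II needs no correction.
Max retention: S = 1000/94 − 10 = 30/47 in (≈ 0.638 in)
Ia = 0.2S: 0.2·0.638 = 0.128 in (exactly 6/47)
Since P=6.160 > Ia=0.128: effective rainfall P−Ia = 7088/1175 in
Q: (7088/1175)² ÷ (7838/1175) = 25119872/4604825 in (≈ 5.455 in)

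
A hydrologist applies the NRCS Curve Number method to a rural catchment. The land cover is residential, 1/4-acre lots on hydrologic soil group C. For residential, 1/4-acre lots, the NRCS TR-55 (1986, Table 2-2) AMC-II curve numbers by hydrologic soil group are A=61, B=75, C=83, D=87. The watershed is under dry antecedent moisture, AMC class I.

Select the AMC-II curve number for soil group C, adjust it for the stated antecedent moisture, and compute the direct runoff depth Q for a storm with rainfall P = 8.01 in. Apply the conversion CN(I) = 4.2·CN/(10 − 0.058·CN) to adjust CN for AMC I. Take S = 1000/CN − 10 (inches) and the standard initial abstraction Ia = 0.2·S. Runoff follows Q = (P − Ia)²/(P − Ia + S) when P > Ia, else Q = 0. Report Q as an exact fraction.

Q = 1503426656449/361871724900 in ≈ 4.155 in

NRCS table: residential, 1/4-acre lots, soil group C → CN(II) = 83
Dry (AMC I): CN(I) = 4.2·83/(10 − 0.058·83) = (1743/5)/(2593/500) = 174300/2593 ≈ 67.219
S = 1000/(174300/2593) − 10 = 8500/1743 in ≈ 4.877 in
Ia = 0.2·(8500/1743) = 1700/1743 in ≈ 0.975 in
Since P=8.010 > Ia=0.975: effective rainfall P−Ia = 1226143/174300 in
Q: (1226143/174300)² ÷ (2076143/174300) = 1503426656449/361871724900 in (≈ 4.155 in)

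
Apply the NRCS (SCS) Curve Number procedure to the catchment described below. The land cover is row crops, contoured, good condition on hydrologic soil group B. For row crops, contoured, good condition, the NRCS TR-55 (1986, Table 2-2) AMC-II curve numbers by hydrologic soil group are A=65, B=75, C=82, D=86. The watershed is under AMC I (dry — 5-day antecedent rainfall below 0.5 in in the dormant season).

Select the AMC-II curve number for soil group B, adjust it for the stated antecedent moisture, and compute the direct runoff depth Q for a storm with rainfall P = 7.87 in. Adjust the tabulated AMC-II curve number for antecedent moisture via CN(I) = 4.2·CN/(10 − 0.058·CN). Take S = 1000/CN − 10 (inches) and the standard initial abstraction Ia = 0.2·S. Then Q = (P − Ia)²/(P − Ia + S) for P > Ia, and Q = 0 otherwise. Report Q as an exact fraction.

NRCS table: row crops, contoured, good condition, soil group B → CN(II) = 75
Adjust CN=75 to AMC I: 4.2·75/(10 − 0.058·75) → 315 ÷ (113/20) = 6300/113 ≈ 55.752
S = 1000/(6300/113) − 10 = 500/63 in ≈ 7.937 in
Ia = 0.2·(500/63) = 100/63 in ≈ 1.587 in
P − Ia = 7.870 − 1.587 = 39581/6300 ≈ 6.283 in (> 0, runoff occurs)
Q = (39581/6300)²/((39581/6300) + 500/63) = (1566655561/39690000)/(89581/6300) = 1566655561/564360300 in ≈ 2.776 in

Q = 1566655561/564360300 in ≈ 2.776 in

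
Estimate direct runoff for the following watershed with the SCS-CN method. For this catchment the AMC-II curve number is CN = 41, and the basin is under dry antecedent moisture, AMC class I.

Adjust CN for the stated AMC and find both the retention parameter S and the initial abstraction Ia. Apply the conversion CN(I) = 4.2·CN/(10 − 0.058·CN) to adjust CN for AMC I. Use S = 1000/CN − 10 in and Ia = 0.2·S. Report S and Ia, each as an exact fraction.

CN(I) from CN(II)=41: (4.2·41)/(10 − 0.058·41) = 86100/3811 ≈ 22.592
Retention S: 1000/CN − 10 with CN=22.592 → S = 29500/861 ≈ 34.262 in
Ia = 0.2S: 0.2·34.262 = 6.852 in (exactly 5900/861)

S = 29500/861 in ≈ 34.262 in; Ia = 5900/861 in ≈ 6.852 in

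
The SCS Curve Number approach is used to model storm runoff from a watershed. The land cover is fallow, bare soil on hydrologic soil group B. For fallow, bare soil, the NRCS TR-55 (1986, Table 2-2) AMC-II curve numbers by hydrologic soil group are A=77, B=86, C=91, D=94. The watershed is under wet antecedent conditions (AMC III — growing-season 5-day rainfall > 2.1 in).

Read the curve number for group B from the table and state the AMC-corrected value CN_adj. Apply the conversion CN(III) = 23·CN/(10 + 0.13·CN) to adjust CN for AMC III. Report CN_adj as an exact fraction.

NRCS table: fallow, bare soil, soil group B → CN(II) = 86
Adjust CN=86 to AMC III: 23·86/(10 + 0.13·86) → 1978 ÷ (1059/50) = 98900/1059 ≈ 93.390

CN_adj = 98900/1059 ≈ 93.390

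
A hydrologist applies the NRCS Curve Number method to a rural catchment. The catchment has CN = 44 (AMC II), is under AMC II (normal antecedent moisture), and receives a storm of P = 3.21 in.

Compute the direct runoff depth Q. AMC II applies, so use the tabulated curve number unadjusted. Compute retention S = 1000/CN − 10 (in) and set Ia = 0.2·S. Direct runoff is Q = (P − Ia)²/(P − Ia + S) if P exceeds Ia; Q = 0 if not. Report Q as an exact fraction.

Q = 534361/16204100 in ≈ 0.033 in

CN(II) = 44; AMC II needs no correction.
Max retention: S = 1000/44 − 10 = 140/11 in (≈ 12.727 in)
Ia = 0.2S: 0.2·12.727 = 2.545 in (exactly 28/11)
P − Ia = 3.210 − 2.545 = 731/1100 ≈ 0.665 in (> 0, runoff occurs)
Q: (731/1100)² ÷ (14731/1100) = 534361/16204100 in (≈ 0.033 in)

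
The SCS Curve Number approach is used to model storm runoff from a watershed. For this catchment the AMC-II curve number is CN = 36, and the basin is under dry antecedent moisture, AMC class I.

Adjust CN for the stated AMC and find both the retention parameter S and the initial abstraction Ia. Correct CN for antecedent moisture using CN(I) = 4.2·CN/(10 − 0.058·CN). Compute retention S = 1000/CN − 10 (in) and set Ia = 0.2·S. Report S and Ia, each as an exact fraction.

S = 8000/189 in ≈ 42.328 in; Ia = 1600/189 in ≈ 8.466 in

Dry (AMC I): CN(I) = 4.2·36/(10 − 0.058·36) = (756/5)/(989/125) = 18900/989 ≈ 19.110
S = 1000/(18900/989) − 10 = 8000/189 in ≈ 42.328 in
Ia = 0.2S: 0.2·42.328 = 8.466 in (exactly 1600/189)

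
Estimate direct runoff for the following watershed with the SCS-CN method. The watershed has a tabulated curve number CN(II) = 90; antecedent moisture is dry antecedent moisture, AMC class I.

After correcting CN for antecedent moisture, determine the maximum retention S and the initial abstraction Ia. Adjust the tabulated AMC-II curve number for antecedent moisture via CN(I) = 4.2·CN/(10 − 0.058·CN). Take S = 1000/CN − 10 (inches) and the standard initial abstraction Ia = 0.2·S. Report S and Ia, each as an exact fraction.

Dry (AMC I): CN(I) = 4.2·90/(10 − 0.058·90) = 378/(239/50) = 18900/239 ≈ 79.079
S = 1000/(18900/239) − 10 = 500/189 in ≈ 2.646 in
Ia = 0.2·(500/189) = 100/189 in ≈ 0.529 in

S = 500/189 in ≈ 2.646 in; Ia = 100/189 in ≈ 0.529 in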